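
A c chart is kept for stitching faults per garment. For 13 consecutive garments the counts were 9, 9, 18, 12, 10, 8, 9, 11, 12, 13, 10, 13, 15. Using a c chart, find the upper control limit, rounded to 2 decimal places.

21.62

c̄ = (9 + 9 + 18 + 12 + 10 + 8 + 9 + 11 + 12 + 13 + 10 + 13 + 15) / 13 = 149 / 13 = 11.4615
UCL = c̄ + 3√c̄ = 11.4615 + 3 × √11.4615 = 11.4615 + 3 × 3.3855 = 21.6180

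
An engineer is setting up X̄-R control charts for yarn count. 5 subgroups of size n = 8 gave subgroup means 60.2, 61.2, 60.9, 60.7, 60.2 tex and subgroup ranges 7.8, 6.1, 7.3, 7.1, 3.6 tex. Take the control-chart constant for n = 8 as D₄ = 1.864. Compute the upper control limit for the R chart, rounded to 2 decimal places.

R̄ = (7.8 + 6.1 + 7.3 + 7.1 + 3.6) / 5 = 31.9000 / 5 = 6.3800
UCL_R = D₄·R̄ = 1.864 × 6.3800 = 11.8923

11.89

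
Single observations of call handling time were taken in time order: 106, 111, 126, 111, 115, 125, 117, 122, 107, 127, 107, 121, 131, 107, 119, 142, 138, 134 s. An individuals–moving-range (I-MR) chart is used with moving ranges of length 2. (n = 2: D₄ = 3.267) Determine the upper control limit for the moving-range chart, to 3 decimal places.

Moving ranges: 5, 15, 15, 4, 10, 8, 5, 15, 20, 20, 14, 10, 24, 12, 23, 4, 4; M̄R̄ = 208.0000 / 17 = 12.2353
UCL_MR = D₄·M̄R̄ = 3.267 × 12.2353 = 39.9727

39.973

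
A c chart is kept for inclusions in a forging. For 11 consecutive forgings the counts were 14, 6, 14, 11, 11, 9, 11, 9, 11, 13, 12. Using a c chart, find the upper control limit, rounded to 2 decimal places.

20.95

c̄ = (14 + 6 + 14 + 11 + 11 + 9 + 11 + 9 + 11 + 13 + 12) / 11 = 121 / 11 = 11.0000
UCL = c̄ + 3√c̄ = 11.0000 + 3 × √11.0000 = 11.0000 + 3 × 3.3166 = 20.9499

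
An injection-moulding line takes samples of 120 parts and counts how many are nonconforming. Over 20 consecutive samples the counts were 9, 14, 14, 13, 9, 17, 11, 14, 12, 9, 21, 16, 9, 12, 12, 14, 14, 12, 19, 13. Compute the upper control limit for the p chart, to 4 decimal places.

0.1957

p̄ = Σdᵢ / (k·n) = 264 / (20 × 120) = 0.11000
UCL = p̄ + 3·√(p̄(1−p̄)/n) = 0.11000 + 3 × √(0.11000×0.89000/120) = 0.11000 + 3 × 0.02856 = 0.19569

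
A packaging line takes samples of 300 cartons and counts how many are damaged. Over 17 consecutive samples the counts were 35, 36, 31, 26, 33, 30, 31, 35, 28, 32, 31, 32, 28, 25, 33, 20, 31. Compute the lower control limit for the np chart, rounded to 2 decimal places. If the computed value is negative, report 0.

p̄ = Σdᵢ / (k·n) = 517 / (17 × 300) = 0.10137
LCL = np̄ − 3·√(np̄(1−p̄)) = 30.4118 − 3 × 5.2277 = 14.7287

14.73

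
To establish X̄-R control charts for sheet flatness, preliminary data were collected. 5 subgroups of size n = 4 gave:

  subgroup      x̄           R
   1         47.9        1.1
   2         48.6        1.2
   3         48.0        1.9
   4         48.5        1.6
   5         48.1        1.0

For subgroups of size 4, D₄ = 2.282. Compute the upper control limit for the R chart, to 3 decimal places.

3.104

R̄ = (1.1 + 1.2 + 1.9 + 1.6 + 1.0) / 5 = 6.8000 / 5 = 1.3600
UCL_R = D₄·R̄ = 2.282 × 1.3600 = 3.1035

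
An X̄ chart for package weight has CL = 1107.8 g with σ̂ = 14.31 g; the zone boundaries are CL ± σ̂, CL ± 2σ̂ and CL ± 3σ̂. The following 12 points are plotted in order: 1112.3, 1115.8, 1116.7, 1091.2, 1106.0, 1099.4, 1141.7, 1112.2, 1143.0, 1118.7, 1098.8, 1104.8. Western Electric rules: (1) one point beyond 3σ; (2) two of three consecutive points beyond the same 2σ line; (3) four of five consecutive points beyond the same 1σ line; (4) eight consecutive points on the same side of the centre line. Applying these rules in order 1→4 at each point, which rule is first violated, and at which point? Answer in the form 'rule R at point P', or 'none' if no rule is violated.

rule 2 at point 9

Zone of each point (C = within 1σ̂, B = 1σ̂–2σ̂, A = 2σ̂–3σ̂, * = beyond 3σ̂; sign = side of CL): 1:+C, 2:+C, 3:+C, 4:-B, 5:-C, 6:-C, 7:+A, 8:+C, 9:+A, 10:+C, 11:-C, 12:-C
Rule 2 (two of three consecutive points beyond the same 2σ limit) is satisfied at point 9.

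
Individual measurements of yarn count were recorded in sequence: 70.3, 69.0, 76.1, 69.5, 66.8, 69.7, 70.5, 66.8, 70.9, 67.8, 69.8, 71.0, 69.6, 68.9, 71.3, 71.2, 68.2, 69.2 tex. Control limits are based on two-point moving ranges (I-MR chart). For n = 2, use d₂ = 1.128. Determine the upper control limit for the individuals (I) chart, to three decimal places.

76.710

X̄ = (70.3 + 69.0 + 76.1 + 69.5 + 66.8 + 69.7 + 70.5 + 66.8 + 70.9 + 67.8 + 69.8 + 71.0 + 69.6 + 68.9 + 71.3 + 71.2 + 68.2 + 69.2) / 18 = 69.8111
Moving ranges: 1.3, 7.1, 6.6, 2.7, 2.9, 0.8, 3.7, 4.1, 3.1, 2.0, 1.2, 1.4, 0.7, 2.4, 0.1, 3.0, 1.0; M̄R̄ = 44.1000 / 17 = 2.5941
UCL = X̄ + 3·M̄R̄/d₂ = 69.8111 + 3 × 2.5941 / 1.128 = 76.7104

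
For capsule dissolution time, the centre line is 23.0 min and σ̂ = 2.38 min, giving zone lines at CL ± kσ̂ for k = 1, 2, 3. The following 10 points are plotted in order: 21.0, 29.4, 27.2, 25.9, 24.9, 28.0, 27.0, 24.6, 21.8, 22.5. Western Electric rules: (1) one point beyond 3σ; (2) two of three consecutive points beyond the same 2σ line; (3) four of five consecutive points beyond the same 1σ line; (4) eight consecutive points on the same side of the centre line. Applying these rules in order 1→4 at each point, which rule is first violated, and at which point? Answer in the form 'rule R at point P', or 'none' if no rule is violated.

Zone of each point (C = within 1σ̂, B = 1σ̂–2σ̂, A = 2σ̂–3σ̂, * = beyond 3σ̂; sign = side of CL): 1:-C, 2:+A, 3:+B, 4:+B, 5:+C, 6:+A, 7:+B, 8:+C, 9:-C, 10:-C
Rule 3 (four of five consecutive points beyond the same 1σ limit) is satisfied at point 6.

rule 3 at point 6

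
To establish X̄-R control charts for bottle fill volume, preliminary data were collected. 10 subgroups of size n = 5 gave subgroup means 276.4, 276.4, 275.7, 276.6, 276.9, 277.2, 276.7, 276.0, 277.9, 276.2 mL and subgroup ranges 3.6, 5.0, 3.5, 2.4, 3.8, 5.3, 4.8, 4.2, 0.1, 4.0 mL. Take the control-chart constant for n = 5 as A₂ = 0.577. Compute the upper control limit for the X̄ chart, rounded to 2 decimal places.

278.72

X̄̄ = (276.4 + 276.4 + 275.7 + 276.6 + 276.9 + 277.2 + 276.7 + 276.0 + 277.9 + 276.2) / 10 = 2766.0000 / 10 = 276.6000
R̄ = (3.6 + 5.0 + 3.5 + 2.4 + 3.8 + 5.3 + 4.8 + 4.2 + 0.1 + 4.0) / 10 = 36.7000 / 10 = 3.6700
UCL = X̄̄ + A₂·R̄ = 276.6000 + 0.577 × 3.6700 = 278.7176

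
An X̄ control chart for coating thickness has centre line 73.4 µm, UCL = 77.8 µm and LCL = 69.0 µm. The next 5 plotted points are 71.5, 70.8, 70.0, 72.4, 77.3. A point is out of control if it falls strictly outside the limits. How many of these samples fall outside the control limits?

0

All 5 points lie within [69.0, 77.8].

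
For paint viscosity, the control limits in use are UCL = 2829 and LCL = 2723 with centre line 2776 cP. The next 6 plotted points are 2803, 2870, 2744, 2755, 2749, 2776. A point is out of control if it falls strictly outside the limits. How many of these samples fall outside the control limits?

1

Compare each point to [2723, 2829]: sample 2 = 2870 > UCL.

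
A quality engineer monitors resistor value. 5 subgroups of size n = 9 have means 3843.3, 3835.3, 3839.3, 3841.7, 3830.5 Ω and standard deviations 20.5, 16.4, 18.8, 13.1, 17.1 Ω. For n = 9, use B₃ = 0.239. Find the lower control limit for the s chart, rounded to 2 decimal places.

s̄ = (20.5 + 16.4 + 18.8 + 13.1 + 17.1) / 5 = 17.1800
LCL_s = B₃·s̄ = 0.239 × 17.1800 = 4.1060

4.11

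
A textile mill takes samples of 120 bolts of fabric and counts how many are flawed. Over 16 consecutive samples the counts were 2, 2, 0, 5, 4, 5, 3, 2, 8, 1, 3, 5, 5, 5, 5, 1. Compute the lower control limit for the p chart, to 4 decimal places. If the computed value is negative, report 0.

p̄ = Σdᵢ / (k·n) = 56 / (16 × 120) = 0.02917
LCL = p̄ − 3·√(p̄(1−p̄)/n) = 0.02917 − 3 × 0.01536 = -0.01692 → 0 (negative, so LCL = 0)

0.0000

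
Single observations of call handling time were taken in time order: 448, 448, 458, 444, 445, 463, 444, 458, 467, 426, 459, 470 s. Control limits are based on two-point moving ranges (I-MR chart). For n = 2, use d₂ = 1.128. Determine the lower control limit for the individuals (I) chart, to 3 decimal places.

X̄ = (448 + 448 + 458 + 444 + 445 + 463 + 444 + 458 + 467 + 426 + 459 + 470) / 12 = 452.5000
Moving ranges: 0, 10, 14, 1, 18, 19, 14, 9, 41, 33, 11; M̄R̄ = 170.0000 / 11 = 15.4545
LCL = X̄ − 3·M̄R̄/d₂ = 452.5000 − 3 × 15.4545 / 1.128 = 411.3975

411.397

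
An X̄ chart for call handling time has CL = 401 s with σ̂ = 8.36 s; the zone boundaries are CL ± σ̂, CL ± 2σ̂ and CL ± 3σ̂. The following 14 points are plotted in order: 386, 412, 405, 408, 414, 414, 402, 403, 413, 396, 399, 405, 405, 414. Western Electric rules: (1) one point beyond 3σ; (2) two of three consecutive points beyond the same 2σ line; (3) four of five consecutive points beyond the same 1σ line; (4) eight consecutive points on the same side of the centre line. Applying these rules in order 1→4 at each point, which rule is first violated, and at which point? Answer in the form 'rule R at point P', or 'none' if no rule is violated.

Zone of each point (C = within 1σ̂, B = 1σ̂–2σ̂, A = 2σ̂–3σ̂, * = beyond 3σ̂; sign = side of CL): 1:-B, 2:+B, 3:+C, 4:+C, 5:+B, 6:+B, 7:+C, 8:+C, 9:+B, 10:-C, 11:-C, 12:+C, 13:+C, 14:+B
Rule 4 (eight consecutive points on the same side of the centre line) is satisfied at point 9.

rule 4 at point 9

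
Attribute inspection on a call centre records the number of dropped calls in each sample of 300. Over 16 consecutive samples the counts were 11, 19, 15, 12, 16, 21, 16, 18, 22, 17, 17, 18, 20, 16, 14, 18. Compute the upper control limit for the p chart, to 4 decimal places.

0.0962

p̄ = Σdᵢ / (k·n) = 270 / (16 × 300) = 0.05625
UCL = p̄ + 3·√(p̄(1−p̄)/n) = 0.05625 + 3 × √(0.05625×0.94375/300) = 0.05625 + 3 × 0.01330 = 0.09616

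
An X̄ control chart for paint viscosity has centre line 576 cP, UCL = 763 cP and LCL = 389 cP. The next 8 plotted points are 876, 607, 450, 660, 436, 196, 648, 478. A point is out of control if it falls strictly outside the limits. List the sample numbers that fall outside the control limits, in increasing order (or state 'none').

1, 6

Compare each point to [389, 763]: sample 1 = 876 > UCL; sample 6 = 196 < LCL.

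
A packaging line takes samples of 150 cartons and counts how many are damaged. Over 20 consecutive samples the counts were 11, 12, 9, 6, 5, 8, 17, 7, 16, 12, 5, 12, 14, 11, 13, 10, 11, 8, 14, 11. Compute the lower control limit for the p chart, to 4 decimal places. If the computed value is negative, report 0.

p̄ = Σdᵢ / (k·n) = 212 / (20 × 150) = 0.07067
LCL = p̄ − 3·√(p̄(1−p̄)/n) = 0.07067 − 3 × 0.02092 = 0.00789

0.0079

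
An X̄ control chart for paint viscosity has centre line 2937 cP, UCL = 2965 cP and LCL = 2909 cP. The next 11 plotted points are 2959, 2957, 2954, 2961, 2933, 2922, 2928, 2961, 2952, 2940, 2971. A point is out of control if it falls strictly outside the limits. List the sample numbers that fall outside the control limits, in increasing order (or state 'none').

Compare each point to [2909, 2965]: sample 11 = 2971 > UCL.

11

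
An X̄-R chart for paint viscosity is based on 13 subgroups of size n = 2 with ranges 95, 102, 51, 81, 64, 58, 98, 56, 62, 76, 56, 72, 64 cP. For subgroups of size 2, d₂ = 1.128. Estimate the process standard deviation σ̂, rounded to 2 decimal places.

R̄ = (95 + 102 + 51 + 81 + 64 + 58 + 98 + 56 + 62 + 76 + 56 + 72 + 64) / 13 = 71.9231
σ̂ = R̄ / d₂ = 71.9231 / 1.128 = 63.7616

63.76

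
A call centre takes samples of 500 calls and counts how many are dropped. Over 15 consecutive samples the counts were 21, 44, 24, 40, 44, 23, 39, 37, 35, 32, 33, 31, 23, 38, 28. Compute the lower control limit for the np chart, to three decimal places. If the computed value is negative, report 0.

p̄ = Σdᵢ / (k·n) = 492 / (15 × 500) = 0.06560
LCL = np̄ − 3·√(np̄(1−p̄)) = 32.8000 − 3 × 5.5361 = 16.1917

16.192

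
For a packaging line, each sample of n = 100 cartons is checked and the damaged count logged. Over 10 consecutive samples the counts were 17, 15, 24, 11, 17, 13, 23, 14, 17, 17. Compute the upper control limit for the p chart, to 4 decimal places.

0.2802

p̄ = Σdᵢ / (k·n) = 168 / (10 × 100) = 0.16800
UCL = p̄ + 3·√(p̄(1−p̄)/n) = 0.16800 + 3 × √(0.16800×0.83200/100) = 0.16800 + 3 × 0.03739 = 0.28016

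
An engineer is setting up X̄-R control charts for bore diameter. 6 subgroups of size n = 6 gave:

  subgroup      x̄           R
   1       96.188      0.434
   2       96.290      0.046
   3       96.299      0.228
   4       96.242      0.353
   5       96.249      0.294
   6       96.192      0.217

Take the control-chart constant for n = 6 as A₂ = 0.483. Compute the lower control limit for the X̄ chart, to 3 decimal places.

96.117

X̄̄ = (96.188 + 96.290 + 96.299 + 96.242 + 96.249 + 96.192) / 6 = 577.4600 / 6 = 96.2433
R̄ = (0.434 + 0.046 + 0.228 + 0.353 + 0.294 + 0.217) / 6 = 1.5720 / 6 = 0.2620
LCL = X̄̄ − A₂·R̄ = 96.2433 − 0.483 × 0.2620 = 96.1168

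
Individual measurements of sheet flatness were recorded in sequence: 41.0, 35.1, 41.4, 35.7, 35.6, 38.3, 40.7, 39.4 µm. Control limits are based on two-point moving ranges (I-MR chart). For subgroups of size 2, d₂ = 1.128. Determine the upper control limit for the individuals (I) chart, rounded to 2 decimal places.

47.67

X̄ = (41.0 + 35.1 + 41.4 + 35.7 + 35.6 + 38.3 + 40.7 + 39.4) / 8 = 38.4000
Moving ranges: 5.9, 6.3, 5.7, 0.1, 2.7, 2.4, 1.3; M̄R̄ = 24.4000 / 7 = 3.4857
UCL = X̄ + 3·M̄R̄/d₂ = 38.4000 + 3 × 3.4857 / 1.128 = 47.6705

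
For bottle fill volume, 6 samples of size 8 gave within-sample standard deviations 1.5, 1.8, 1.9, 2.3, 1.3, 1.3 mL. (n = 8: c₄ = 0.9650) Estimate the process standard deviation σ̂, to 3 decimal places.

s̄ = (1.5 + 1.8 + 1.9 + 2.3 + 1.3 + 1.3) / 6 = 1.6833
σ̂ = s̄ / c₄ = 1.6833 / 0.9650 = 1.7444

1.744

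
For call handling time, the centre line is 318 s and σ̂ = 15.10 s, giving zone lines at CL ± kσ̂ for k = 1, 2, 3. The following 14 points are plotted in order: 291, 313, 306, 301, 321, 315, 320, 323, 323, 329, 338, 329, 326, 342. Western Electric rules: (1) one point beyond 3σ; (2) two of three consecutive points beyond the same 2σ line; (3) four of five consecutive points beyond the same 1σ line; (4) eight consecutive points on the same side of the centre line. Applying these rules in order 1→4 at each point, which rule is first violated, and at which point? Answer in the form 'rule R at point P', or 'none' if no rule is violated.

rule 4 at point 14

Zone of each point (C = within 1σ̂, B = 1σ̂–2σ̂, A = 2σ̂–3σ̂, * = beyond 3σ̂; sign = side of CL): 1:-B, 2:-C, 3:-C, 4:-B, 5:+C, 6:-C, 7:+C, 8:+C, 9:+C, 10:+C, 11:+B, 12:+C, 13:+C, 14:+B
Rule 4 (eight consecutive points on the same side of the centre line) is satisfied at point 14.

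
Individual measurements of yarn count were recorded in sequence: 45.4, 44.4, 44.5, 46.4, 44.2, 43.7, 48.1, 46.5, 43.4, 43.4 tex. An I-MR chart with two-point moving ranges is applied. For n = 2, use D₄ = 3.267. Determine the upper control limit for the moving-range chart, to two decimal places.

5.37

Moving ranges: 1.0, 0.1, 1.9, 2.2, 0.5, 4.4, 1.6, 3.1, 0.0; M̄R̄ = 14.8000 / 9 = 1.6444
UCL_MR = D₄·M̄R̄ = 3.267 × 1.6444 = 5.3724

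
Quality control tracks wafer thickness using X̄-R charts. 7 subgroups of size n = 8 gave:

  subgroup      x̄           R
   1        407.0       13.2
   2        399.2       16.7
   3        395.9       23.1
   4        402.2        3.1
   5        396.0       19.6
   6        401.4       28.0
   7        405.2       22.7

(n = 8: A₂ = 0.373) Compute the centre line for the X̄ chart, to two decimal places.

400.99

X̄̄ = (407.0 + 399.2 + 395.9 + 402.2 + 396.0 + 401.4 + 405.2) / 7 = 2806.9000 / 7 = 400.9857
CL = X̄̄ = 400.9857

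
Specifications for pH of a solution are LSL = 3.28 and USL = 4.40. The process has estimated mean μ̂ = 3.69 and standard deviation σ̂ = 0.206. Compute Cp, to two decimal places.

Cp = (USL − LSL) / (6σ̂) = (4.40 − 3.28) / (6 × 0.206) = 1.1200 / 1.2360 = 0.9061

0.91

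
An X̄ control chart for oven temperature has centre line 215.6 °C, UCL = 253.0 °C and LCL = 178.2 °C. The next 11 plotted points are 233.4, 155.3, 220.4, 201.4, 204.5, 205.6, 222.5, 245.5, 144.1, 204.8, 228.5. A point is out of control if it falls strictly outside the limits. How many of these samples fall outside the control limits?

2

Compare each point to [178.2, 253.0]: sample 2 = 155.3 < LCL; sample 9 = 144.1 < LCL.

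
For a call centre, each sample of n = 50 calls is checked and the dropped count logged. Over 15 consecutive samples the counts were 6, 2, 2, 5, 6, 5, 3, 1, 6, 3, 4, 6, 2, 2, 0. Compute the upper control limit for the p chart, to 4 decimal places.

0.1794

p̄ = Σdᵢ / (k·n) = 53 / (15 × 50) = 0.07067
UCL = p̄ + 3·√(p̄(1−p̄)/n) = 0.07067 + 3 × √(0.07067×0.92933/50) = 0.07067 + 3 × 0.03624 = 0.17939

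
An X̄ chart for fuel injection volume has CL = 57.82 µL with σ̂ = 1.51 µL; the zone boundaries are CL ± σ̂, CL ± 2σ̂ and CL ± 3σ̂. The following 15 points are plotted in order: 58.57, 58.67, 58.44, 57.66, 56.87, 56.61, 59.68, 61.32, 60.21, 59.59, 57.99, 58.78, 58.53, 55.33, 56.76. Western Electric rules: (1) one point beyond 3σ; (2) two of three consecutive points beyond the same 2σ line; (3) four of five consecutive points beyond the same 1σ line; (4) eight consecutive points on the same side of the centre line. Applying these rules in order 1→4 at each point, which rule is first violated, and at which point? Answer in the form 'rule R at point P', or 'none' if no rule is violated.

rule 3 at point 10

Zone of each point (C = within 1σ̂, B = 1σ̂–2σ̂, A = 2σ̂–3σ̂, * = beyond 3σ̂; sign = side of CL): 1:+C, 2:+C, 3:+C, 4:-C, 5:-C, 6:-C, 7:+B, 8:+A, 9:+B, 10:+B, 11:+C, 12:+C, 13:+C, 14:-B, 15:-C
Rule 3 (four of five consecutive points beyond the same 1σ limit) is satisfied at point 10.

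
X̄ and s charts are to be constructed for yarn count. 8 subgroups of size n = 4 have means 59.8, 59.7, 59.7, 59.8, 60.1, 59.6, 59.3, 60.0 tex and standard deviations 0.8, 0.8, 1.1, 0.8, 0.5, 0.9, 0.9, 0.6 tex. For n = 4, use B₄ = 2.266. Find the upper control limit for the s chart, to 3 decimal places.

s̄ = (0.8 + 0.8 + 1.1 + 0.8 + 0.5 + 0.9 + 0.9 + 0.6) / 8 = 0.8000
UCL_s = B₄·s̄ = 2.266 × 0.8000 = 1.8128

1.813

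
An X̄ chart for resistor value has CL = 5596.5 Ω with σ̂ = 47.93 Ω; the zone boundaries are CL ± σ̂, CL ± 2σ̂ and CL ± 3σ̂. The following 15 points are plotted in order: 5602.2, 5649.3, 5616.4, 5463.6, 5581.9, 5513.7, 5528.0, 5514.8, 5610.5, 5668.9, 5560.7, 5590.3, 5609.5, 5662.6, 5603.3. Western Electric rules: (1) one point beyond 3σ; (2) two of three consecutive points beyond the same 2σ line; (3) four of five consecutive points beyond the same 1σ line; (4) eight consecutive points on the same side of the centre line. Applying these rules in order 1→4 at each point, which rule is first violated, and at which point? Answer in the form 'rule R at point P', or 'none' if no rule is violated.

rule 3 at point 8

Zone of each point (C = within 1σ̂, B = 1σ̂–2σ̂, A = 2σ̂–3σ̂, * = beyond 3σ̂; sign = side of CL): 1:+C, 2:+B, 3:+C, 4:-A, 5:-C, 6:-B, 7:-B, 8:-B, 9:+C, 10:+B, 11:-C, 12:-C, 13:+C, 14:+B, 15:+C
Rule 3 (four of five consecutive points beyond the same 1σ limit) is satisfied at point 8.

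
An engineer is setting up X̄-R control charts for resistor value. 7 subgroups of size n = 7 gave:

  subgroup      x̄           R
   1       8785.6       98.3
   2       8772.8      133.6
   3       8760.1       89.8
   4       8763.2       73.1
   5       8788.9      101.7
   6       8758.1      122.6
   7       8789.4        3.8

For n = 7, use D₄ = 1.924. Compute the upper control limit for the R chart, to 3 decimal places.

R̄ = (98.3 + 133.6 + 89.8 + 73.1 + 101.7 + 122.6 + 3.8) / 7 = 622.9000 / 7 = 88.9857
UCL_R = D₄·R̄ = 1.924 × 88.9857 = 171.2085

171.209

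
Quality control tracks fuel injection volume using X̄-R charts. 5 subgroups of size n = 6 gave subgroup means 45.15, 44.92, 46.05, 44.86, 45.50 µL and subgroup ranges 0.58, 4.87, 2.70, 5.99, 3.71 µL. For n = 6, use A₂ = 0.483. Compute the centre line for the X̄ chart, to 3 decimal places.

45.296

X̄̄ = (45.15 + 44.92 + 46.05 + 44.86 + 45.50) / 5 = 226.4800 / 5 = 45.2960
CL = X̄̄ = 45.2960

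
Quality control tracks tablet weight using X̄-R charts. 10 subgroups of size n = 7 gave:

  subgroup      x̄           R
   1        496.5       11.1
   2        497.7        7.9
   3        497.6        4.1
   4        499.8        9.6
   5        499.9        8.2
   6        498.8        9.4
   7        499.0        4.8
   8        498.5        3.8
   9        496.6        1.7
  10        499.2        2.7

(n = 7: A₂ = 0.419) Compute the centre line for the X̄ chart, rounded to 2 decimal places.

498.36

X̄̄ = (496.5 + 497.7 + 497.6 + 499.8 + 499.9 + 498.8 + 499.0 + 498.5 + 496.6 + 499.2) / 10 = 4983.6000 / 10 = 498.3600
CL = X̄̄ = 498.3600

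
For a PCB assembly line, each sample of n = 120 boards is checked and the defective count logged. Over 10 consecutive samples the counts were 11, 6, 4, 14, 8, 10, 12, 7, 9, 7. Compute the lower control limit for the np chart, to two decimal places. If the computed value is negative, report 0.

0.23

p̄ = Σdᵢ / (k·n) = 88 / (10 × 120) = 0.07333
LCL = np̄ − 3·√(np̄(1−p̄)) = 8.8000 − 3 × 2.8556 = 0.2331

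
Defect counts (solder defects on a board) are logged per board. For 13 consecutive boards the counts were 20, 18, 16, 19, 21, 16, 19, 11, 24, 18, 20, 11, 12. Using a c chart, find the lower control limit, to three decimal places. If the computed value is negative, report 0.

c̄ = (20 + 18 + 16 + 19 + 21 + 16 + 19 + 11 + 24 + 18 + 20 + 11 + 12) / 13 = 225 / 13 = 17.3077
LCL = c̄ − 3√c̄ = 17.3077 − 3 × 4.1603 = 4.8269

4.827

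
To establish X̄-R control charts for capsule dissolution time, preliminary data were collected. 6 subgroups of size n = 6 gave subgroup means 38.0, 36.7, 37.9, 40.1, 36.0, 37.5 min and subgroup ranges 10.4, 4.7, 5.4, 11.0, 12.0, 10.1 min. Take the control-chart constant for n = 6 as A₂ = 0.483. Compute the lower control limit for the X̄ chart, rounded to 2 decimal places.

33.39

X̄̄ = (38.0 + 36.7 + 37.9 + 40.1 + 36.0 + 37.5) / 6 = 226.2000 / 6 = 37.7000
R̄ = (10.4 + 4.7 + 5.4 + 11.0 + 12.0 + 10.1) / 6 = 53.6000 / 6 = 8.9333
LCL = X̄̄ − A₂·R̄ = 37.7000 − 0.483 × 8.9333 = 33.3852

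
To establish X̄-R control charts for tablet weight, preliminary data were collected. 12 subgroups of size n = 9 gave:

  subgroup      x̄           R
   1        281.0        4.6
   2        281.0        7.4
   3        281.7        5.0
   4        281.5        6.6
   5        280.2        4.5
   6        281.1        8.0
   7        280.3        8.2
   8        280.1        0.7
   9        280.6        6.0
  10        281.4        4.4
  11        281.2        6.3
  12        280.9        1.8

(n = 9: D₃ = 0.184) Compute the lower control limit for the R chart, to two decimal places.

0.97

R̄ = (4.6 + 7.4 + 5.0 + 6.6 + 4.5 + 8.0 + 8.2 + 0.7 + 6.0 + 4.4 + 6.3 + 1.8) / 12 = 63.5000 / 12 = 5.2917
LCL_R = D₃·R̄ = 0.184 × 5.2917 = 0.9737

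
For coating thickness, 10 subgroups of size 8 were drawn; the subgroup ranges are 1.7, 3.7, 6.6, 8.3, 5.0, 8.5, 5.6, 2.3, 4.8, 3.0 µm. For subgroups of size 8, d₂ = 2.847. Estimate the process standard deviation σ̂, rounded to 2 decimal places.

1.74

R̄ = (1.7 + 3.7 + 6.6 + 8.3 + 5.0 + 8.5 + 5.6 + 2.3 + 4.8 + 3.0) / 10 = 4.9500
σ̂ = R̄ / d₂ = 4.9500 / 2.847 = 1.7387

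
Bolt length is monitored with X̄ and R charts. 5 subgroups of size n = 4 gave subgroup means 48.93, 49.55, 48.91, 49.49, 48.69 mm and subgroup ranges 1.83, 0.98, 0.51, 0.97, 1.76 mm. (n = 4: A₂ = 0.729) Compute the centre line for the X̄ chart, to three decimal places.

X̄̄ = (48.93 + 49.55 + 48.91 + 49.49 + 48.69) / 5 = 245.5700 / 5 = 49.1140
CL = X̄̄ = 49.1140

49.114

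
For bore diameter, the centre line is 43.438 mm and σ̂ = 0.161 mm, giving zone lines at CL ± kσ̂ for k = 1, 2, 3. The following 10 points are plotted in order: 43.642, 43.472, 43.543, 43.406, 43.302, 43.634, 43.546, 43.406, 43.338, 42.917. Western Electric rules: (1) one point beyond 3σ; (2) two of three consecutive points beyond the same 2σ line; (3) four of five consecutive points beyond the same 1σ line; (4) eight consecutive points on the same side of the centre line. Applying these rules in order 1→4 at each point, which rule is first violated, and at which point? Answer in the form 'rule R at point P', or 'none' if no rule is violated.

rule 1 at point 10

Zone of each point (C = within 1σ̂, B = 1σ̂–2σ̂, A = 2σ̂–3σ̂, * = beyond 3σ̂; sign = side of CL): 1:+B, 2:+C, 3:+C, 4:-C, 5:-C, 6:+B, 7:+C, 8:-C, 9:-C, 10:-*
Rule 1 (one point beyond the 3σ limits) is satisfied at point 10.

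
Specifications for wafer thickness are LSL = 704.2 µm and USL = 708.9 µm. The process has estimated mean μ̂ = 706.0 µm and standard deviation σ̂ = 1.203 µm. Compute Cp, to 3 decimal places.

Cp = (USL − LSL) / (6σ̂) = (708.9 − 704.2) / (6 × 1.203) = 4.7000 / 7.2180 = 0.6511

0.651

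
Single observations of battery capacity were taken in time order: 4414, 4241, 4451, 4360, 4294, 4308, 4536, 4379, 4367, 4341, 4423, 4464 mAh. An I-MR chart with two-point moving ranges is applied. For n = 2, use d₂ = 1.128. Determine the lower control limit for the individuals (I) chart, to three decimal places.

X̄ = (4414 + 4241 + 4451 + 4360 + 4294 + 4308 + 4536 + 4379 + 4367 + 4341 + 4423 + 4464) / 12 = 4381.5000
Moving ranges: 173, 210, 91, 66, 14, 228, 157, 12, 26, 82, 41; M̄R̄ = 1100.0000 / 11 = 100.0000
LCL = X̄ − 3·M̄R̄/d₂ = 4381.5000 − 3 × 100.0000 / 1.128 = 4115.5426

4115.543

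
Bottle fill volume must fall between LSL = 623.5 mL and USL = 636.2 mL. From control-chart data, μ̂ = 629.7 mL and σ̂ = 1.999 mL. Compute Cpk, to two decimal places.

1.03

Cpu = (USL − μ̂) / (3σ̂) = (636.2 − 629.7) / (3 × 1.999) = 1.0839; Cpl = (μ̂ − LSL) / (3σ̂) = (629.7 − 623.5) / (3 × 1.999) = 1.0339; Cpk = min(Cpu, Cpl) = 1.0339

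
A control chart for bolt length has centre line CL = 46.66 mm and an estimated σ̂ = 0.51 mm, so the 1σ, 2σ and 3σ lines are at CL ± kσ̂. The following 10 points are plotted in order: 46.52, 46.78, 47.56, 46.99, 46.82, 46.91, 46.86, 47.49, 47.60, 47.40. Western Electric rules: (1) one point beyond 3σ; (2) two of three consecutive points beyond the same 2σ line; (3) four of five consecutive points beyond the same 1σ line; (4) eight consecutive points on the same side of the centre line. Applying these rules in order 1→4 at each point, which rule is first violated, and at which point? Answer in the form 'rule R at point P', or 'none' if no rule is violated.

rule 4 at point 9

Zone of each point (C = within 1σ̂, B = 1σ̂–2σ̂, A = 2σ̂–3σ̂, * = beyond 3σ̂; sign = side of CL): 1:-C, 2:+C, 3:+B, 4:+C, 5:+C, 6:+C, 7:+C, 8:+B, 9:+B, 10:+B
Rule 4 (eight consecutive points on the same side of the centre line) is satisfied at point 9.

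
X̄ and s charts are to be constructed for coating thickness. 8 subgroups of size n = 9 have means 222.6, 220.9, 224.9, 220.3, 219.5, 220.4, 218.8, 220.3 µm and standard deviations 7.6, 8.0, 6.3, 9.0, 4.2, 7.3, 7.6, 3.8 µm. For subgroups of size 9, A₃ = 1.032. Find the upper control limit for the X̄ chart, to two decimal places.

X̄̄ = (222.6 + 220.9 + 224.9 + 220.3 + 219.5 + 220.4 + 218.8 + 220.3) / 8 = 220.9625
s̄ = (7.6 + 8.0 + 6.3 + 9.0 + 4.2 + 7.3 + 7.6 + 3.8) / 8 = 6.7250
UCL = X̄̄ + A₃·s̄ = 220.9625 + 1.032 × 6.7250 = 227.9027

227.90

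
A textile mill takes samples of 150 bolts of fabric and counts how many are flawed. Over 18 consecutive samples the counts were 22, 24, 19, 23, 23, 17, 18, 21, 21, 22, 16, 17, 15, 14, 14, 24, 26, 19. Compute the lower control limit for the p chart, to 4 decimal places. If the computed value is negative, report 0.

p̄ = Σdᵢ / (k·n) = 355 / (18 × 150) = 0.13148
LCL = p̄ − 3·√(p̄(1−p̄)/n) = 0.13148 − 3 × 0.02759 = 0.04871

0.0487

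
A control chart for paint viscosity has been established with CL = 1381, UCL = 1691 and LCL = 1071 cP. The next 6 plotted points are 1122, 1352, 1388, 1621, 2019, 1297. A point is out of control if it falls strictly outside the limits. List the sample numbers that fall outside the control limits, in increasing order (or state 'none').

5

Compare each point to [1071, 1691]: sample 5 = 2019 > UCL.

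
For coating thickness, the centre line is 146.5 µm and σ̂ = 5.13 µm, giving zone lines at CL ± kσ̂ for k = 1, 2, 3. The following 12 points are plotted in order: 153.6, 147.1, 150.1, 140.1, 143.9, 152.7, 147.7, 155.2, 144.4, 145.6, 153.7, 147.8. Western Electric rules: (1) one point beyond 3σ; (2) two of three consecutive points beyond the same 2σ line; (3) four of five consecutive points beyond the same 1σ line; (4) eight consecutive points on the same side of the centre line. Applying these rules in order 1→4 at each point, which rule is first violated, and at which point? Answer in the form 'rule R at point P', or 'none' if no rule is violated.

Zone of each point (C = within 1σ̂, B = 1σ̂–2σ̂, A = 2σ̂–3σ̂, * = beyond 3σ̂; sign = side of CL): 1:+B, 2:+C, 3:+C, 4:-B, 5:-C, 6:+B, 7:+C, 8:+B, 9:-C, 10:-C, 11:+B, 12:+C
No rule fires across all 12 points.

none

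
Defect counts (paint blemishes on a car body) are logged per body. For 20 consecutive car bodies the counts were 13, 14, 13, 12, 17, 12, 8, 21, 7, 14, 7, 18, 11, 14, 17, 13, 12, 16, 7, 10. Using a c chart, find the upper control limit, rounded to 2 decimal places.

c̄ = (13 + 14 + 13 + 12 + 17 + 12 + 8 + 21 + 7 + 14 + 7 + 18 + 11 + 14 + 17 + 13 + 12 + 16 + 7 + 10) / 20 = 256 / 20 = 12.8000
UCL = c̄ + 3√c̄ = 12.8000 + 3 × √12.8000 = 12.8000 + 3 × 3.5777 = 23.5331

23.53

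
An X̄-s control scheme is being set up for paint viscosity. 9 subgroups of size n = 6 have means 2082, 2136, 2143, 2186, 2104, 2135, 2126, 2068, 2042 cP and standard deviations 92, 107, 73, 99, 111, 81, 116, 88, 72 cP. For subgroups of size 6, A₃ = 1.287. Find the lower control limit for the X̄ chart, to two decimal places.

1993.58

X̄̄ = (2082 + 2136 + 2143 + 2186 + 2104 + 2135 + 2126 + 2068 + 2042) / 9 = 2113.5556
s̄ = (92 + 107 + 73 + 99 + 111 + 81 + 116 + 88 + 72) / 9 = 93.2222
LCL = X̄̄ − A₃·s̄ = 2113.5556 − 1.287 × 93.2222 = 1993.5786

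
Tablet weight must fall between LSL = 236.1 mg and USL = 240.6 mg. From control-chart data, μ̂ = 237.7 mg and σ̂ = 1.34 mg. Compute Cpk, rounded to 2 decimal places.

0.40

Cpu = (USL − μ̂) / (3σ̂) = (240.6 − 237.7) / (3 × 1.34) = 0.7214; Cpl = (μ̂ − LSL) / (3σ̂) = (237.7 − 236.1) / (3 × 1.34) = 0.3980; Cpk = min(Cpu, Cpl) = 0.3980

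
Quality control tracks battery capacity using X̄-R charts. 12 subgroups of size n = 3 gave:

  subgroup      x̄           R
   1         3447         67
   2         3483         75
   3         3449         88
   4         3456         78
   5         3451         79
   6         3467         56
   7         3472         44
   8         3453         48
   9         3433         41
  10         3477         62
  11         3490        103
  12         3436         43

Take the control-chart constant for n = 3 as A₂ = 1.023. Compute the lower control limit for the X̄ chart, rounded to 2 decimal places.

3392.66

X̄̄ = (3447 + 3483 + 3449 + 3456 + 3451 + 3467 + 3472 + 3453 + 3433 + 3477 + 3490 + 3436) / 12 = 41514.0000 / 12 = 3459.5000
R̄ = (67 + 75 + 88 + 78 + 79 + 56 + 44 + 48 + 41 + 62 + 103 + 43) / 12 = 784.0000 / 12 = 65.3333
LCL = X̄̄ − A₂·R̄ = 3459.5000 − 1.023 × 65.3333 = 3392.6640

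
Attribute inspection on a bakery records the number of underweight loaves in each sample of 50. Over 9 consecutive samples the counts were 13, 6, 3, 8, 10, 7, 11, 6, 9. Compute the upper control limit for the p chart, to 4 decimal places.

0.3186

p̄ = Σdᵢ / (k·n) = 73 / (9 × 50) = 0.16222
UCL = p̄ + 3·√(p̄(1−p̄)/n) = 0.16222 + 3 × √(0.16222×0.83778/50) = 0.16222 + 3 × 0.05214 = 0.31863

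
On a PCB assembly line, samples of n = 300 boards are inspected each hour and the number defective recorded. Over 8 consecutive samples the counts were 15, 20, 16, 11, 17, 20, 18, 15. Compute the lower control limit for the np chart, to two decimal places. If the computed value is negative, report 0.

p̄ = Σdᵢ / (k·n) = 132 / (8 × 300) = 0.05500
LCL = np̄ − 3·√(np̄(1−p̄)) = 16.5000 − 3 × 3.9487 = 4.6538

4.65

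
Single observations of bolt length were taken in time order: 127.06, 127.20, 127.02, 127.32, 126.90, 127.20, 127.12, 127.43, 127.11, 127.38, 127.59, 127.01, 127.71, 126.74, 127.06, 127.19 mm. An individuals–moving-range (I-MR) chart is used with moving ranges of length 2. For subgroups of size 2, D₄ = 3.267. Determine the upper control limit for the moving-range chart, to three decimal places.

Moving ranges: 0.14, 0.18, 0.30, 0.42, 0.30, 0.08, 0.31, 0.32, 0.27, 0.21, 0.58, 0.70, 0.97, 0.32, 0.13; M̄R̄ = 5.2300 / 15 = 0.3487
UCL_MR = D₄·M̄R̄ = 3.267 × 0.3487 = 1.1391

1.139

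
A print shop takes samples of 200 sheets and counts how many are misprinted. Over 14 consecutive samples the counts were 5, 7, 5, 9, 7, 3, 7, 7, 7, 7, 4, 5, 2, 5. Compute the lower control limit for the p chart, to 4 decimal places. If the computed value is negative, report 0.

p̄ = Σdᵢ / (k·n) = 80 / (14 × 200) = 0.02857
LCL = p̄ − 3·√(p̄(1−p̄)/n) = 0.02857 − 3 × 0.01178 = -0.00677 → 0 (negative, so LCL = 0)

0.0000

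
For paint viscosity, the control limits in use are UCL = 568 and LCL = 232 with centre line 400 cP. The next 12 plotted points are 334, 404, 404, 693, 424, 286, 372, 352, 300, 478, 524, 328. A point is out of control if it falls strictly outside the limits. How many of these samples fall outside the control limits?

Compare each point to [232, 568]: sample 4 = 693 > UCL.

1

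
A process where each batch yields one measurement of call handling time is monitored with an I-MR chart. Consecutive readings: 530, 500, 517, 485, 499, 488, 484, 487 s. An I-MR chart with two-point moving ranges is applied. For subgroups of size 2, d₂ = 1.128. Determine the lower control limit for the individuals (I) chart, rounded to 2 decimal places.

X̄ = (530 + 500 + 517 + 485 + 499 + 488 + 484 + 487) / 8 = 498.7500
Moving ranges: 30, 17, 32, 14, 11, 4, 3; M̄R̄ = 111.0000 / 7 = 15.8571
LCL = X̄ − 3·M̄R̄/d₂ = 498.7500 − 3 × 15.8571 / 1.128 = 456.5767

456.58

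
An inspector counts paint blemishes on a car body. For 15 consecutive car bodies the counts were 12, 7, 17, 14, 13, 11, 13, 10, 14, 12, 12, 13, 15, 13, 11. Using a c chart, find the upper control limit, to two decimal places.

c̄ = (12 + 7 + 17 + 14 + 13 + 11 + 13 + 10 + 14 + 12 + 12 + 13 + 15 + 13 + 11) / 15 = 187 / 15 = 12.4667
UCL = c̄ + 3√c̄ = 12.4667 + 3 × √12.4667 = 12.4667 + 3 × 3.5308 = 23.0591

23.06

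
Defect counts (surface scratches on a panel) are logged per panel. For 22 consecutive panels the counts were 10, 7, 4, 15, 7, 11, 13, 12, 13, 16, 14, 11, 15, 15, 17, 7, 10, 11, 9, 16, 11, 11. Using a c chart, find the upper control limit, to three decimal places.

21.805

c̄ = (10 + 7 + 4 + 15 + 7 + 11 + 13 + 12 + 13 + 16 + 14 + 11 + 15 + 15 + 17 + 7 + 10 + 11 + 9 + 16 + 11 + 11) / 22 = 255 / 22 = 11.5909
UCL = c̄ + 3√c̄ = 11.5909 + 3 × √11.5909 = 11.5909 + 3 × 3.4045 = 21.8045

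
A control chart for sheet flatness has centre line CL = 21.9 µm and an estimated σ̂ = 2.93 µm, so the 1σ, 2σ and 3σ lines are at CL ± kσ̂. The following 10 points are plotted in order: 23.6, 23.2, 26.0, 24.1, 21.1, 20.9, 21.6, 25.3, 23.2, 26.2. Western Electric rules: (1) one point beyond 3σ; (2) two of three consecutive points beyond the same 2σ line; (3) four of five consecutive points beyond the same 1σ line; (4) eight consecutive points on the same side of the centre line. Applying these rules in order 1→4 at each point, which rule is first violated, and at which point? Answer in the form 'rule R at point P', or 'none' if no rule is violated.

none

Zone of each point (C = within 1σ̂, B = 1σ̂–2σ̂, A = 2σ̂–3σ̂, * = beyond 3σ̂; sign = side of CL): 1:+C, 2:+C, 3:+B, 4:+C, 5:-C, 6:-C, 7:-C, 8:+B, 9:+C, 10:+B
No rule fires across all 10 points.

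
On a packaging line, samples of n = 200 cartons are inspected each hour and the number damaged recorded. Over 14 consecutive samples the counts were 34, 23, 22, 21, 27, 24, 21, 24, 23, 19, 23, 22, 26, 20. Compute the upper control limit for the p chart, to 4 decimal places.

p̄ = Σdᵢ / (k·n) = 329 / (14 × 200) = 0.11750
UCL = p̄ + 3·√(p̄(1−p̄)/n) = 0.11750 + 3 × √(0.11750×0.88250/200) = 0.11750 + 3 × 0.02277 = 0.18581

0.1858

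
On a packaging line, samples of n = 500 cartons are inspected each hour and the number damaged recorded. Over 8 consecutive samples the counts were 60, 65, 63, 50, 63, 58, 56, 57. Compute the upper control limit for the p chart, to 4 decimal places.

p̄ = Σdᵢ / (k·n) = 472 / (8 × 500) = 0.11800
UCL = p̄ + 3·√(p̄(1−p̄)/n) = 0.11800 + 3 × √(0.11800×0.88200/500) = 0.11800 + 3 × 0.01443 = 0.16128

0.1613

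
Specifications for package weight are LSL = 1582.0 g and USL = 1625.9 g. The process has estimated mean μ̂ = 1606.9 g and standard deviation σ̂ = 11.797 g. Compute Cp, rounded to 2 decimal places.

0.62

Cp = (USL − LSL) / (6σ̂) = (1625.9 − 1582.0) / (6 × 11.797) = 43.9000 / 70.7820 = 0.6202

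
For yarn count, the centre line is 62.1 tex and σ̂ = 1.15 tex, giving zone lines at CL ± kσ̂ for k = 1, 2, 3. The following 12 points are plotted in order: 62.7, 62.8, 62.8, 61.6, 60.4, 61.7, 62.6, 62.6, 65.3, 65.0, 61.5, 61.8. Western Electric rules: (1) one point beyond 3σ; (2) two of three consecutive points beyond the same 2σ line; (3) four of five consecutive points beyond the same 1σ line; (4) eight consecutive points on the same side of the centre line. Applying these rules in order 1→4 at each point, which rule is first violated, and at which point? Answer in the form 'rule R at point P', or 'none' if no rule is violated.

rule 2 at point 10

Zone of each point (C = within 1σ̂, B = 1σ̂–2σ̂, A = 2σ̂–3σ̂, * = beyond 3σ̂; sign = side of CL): 1:+C, 2:+C, 3:+C, 4:-C, 5:-B, 6:-C, 7:+C, 8:+C, 9:+A, 10:+A, 11:-C, 12:-C
Rule 2 (two of three consecutive points beyond the same 2σ limit) is satisfied at point 10.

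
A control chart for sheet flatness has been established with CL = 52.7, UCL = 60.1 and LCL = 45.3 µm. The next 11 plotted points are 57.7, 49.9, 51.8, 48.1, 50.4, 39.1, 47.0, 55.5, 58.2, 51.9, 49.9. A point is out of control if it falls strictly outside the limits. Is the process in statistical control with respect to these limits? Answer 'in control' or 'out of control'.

Compare each point to [45.3, 60.1]: sample 6 = 39.1 < LCL.

out of control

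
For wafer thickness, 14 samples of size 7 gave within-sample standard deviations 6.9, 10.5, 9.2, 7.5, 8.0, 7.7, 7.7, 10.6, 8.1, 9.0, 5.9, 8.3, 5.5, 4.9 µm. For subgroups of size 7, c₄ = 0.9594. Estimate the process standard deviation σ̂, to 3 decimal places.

s̄ = (6.9 + 10.5 + 9.2 + 7.5 + 8.0 + 7.7 + 7.7 + 10.6 + 8.1 + 9.0 + 5.9 + 8.3 + 5.5 + 4.9) / 14 = 7.8429
σ̂ = s̄ / c₄ = 7.8429 / 0.9594 = 8.1748

8.175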